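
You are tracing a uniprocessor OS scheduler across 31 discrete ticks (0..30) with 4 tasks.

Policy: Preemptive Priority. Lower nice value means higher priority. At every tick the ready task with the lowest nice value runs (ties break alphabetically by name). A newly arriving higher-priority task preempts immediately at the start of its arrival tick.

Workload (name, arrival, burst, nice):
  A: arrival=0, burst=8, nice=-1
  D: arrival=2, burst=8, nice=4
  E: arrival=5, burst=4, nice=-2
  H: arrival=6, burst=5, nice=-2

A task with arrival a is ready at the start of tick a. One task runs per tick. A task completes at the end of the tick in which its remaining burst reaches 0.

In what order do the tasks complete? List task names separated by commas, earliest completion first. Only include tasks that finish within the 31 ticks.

completion order = E, H, A, D

t=0: ready={A} → run A
t=1: ready={A} → run A
t=2: ready={A,D} → run A
t=3: ready={A,D} → run A
t=4: ready={A,D} → run A
t=5: ready={A,D,E} → run E
t=6: ready={A,D,E,H} → run E
t=7: ready={A,D,E,H} → run E
t=8: ready={A,D,E,H} → run E
t=9: ready={A,D,H} → run H
t=10: ready={A,D,H} → run H
t=11: ready={A,D,H} → run H
t=12: ready={A,D,H} → run H
t=13: ready={A,D,H} → run H
t=14: ready={A,D} → run A
t=15: ready={A,D} → run A
t=16: ready={A,D} → run A
t=17: ready={D} → run D
t=18: ready={D} → run D
t=19: ready={D} → run D
t=20: ready={D} → run D
t=21: ready={D} → run D
t=22: ready={D} → run D
t=23: ready={D} → run D
t=24: ready={D} → run D
t=25: (idle)
t=26: (idle)
t=27: (idle)
t=28: (idle)
t=29: (idle)
t=30: (idle)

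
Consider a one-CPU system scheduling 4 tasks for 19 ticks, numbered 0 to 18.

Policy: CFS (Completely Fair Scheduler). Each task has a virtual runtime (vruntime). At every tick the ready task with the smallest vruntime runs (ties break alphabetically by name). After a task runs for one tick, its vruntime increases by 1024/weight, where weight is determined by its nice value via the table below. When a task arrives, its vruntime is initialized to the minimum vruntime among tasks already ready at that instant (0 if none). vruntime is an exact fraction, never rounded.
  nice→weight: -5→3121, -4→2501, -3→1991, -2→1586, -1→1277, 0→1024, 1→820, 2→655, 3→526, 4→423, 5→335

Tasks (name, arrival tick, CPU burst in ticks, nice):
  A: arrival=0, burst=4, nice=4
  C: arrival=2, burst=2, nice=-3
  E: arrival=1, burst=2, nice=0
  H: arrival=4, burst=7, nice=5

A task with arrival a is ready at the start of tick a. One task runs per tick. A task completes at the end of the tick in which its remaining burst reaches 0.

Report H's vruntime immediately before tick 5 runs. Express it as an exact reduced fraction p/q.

t=0: vr[A=0] → run A
t=1: vr[A=1024/423 E=1024/423] → run A
t=2: vr[A=2048/423 C=1024/423 E=1024/423] → run C
t=3: vr[A=2048/423 C=2471936/842193 E=1024/423] → run E
t=4: vr[A=2048/423 C=2471936/842193 E=1447/423 H=2471936/842193] → run C
t=5: vr[A=2048/423 E=1447/423 H=2471936/842193] → run H
t=6: vr[A=2048/423 E=1447/423 H=1690504192/282134655] → run E
t=7: vr[A=2048/423 H=1690504192/282134655] → run A
t=8: vr[A=1024/141 H=1690504192/282134655] → run H
t=9: vr[A=1024/141 H=2552909824/282134655] → run A
t=10: vr[H=2552909824/282134655] → run H
t=11: vr[H=3415315456/282134655] → run H
t=12: vr[H=4277721088/282134655] → run H
t=13: vr[H=1028025344/56426931] → run H
t=14: vr[H=6002532352/282134655] → run H
t=15: (idle)
t=16: (idle)
t=17: (idle)
t=18: (idle)

vruntime(H, start of tick 5) = 2471936/842193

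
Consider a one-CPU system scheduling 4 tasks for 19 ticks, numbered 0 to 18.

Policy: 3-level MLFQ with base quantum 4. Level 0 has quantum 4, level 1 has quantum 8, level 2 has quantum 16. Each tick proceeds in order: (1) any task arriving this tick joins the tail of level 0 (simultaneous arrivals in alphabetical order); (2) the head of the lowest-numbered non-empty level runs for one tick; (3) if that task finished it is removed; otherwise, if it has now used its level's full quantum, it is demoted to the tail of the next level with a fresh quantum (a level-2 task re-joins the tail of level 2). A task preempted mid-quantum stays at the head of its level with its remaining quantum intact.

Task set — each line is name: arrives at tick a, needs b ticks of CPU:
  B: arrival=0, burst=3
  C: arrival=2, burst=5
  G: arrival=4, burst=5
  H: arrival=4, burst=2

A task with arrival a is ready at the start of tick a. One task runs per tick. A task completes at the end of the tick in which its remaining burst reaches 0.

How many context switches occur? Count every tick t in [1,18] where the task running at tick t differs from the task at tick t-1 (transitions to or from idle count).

t=0: L0/L1/L2 = B/-/- → run B
t=1: L0/L1/L2 = B/-/- → run B
t=2: L0/L1/L2 = BC/-/- → run B
t=3: L0/L1/L2 = C/-/- → run C
t=4: L0/L1/L2 = CGH/-/- → run C
t=5: L0/L1/L2 = CGH/-/- → run C
t=6: L0/L1/L2 = CGH/-/- → run C
t=7: L0/L1/L2 = GH/C/- → run G
t=8: L0/L1/L2 = GH/C/- → run G
t=9: L0/L1/L2 = GH/C/- → run G
t=10: L0/L1/L2 = GH/C/- → run G
t=11: L0/L1/L2 = H/CG/- → run H
t=12: L0/L1/L2 = H/CG/- → run H
t=13: L0/L1/L2 = -/CG/- → run C
t=14: L0/L1/L2 = -/G/- → run G
t=15: (idle)
t=16: (idle)
t=17: (idle)
t=18: (idle)

context switches = 6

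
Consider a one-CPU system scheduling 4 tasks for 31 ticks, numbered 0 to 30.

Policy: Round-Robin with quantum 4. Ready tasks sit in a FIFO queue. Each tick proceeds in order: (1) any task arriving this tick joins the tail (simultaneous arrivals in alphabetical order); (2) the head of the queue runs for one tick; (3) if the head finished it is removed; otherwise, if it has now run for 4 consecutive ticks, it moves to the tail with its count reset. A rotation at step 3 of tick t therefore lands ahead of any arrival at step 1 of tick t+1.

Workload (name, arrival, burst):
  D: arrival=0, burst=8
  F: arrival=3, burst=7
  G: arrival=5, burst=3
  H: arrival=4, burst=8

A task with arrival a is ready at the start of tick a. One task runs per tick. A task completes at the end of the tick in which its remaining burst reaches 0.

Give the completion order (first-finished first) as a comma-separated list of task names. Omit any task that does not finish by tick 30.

t=0: queue=[D] q_used=0 → run D
t=1: queue=[D] q_used=1 → run D
t=2: queue=[D] q_used=2 → run D
t=3: queue=[D,F] q_used=3 → run D
t=4: queue=[F,D,H] q_used=0 → run F
t=5: queue=[F,D,H,G] q_used=1 → run F
t=6: queue=[F,D,H,G] q_used=2 → run F
t=7: queue=[F,D,H,G] q_used=3 → run F
t=8: queue=[D,H,G,F] q_used=0 → run D
t=9: queue=[D,H,G,F] q_used=1 → run D
t=10: queue=[D,H,G,F] q_used=2 → run D
t=11: queue=[D,H,G,F] q_used=3 → run D
t=12: queue=[H,G,F] q_used=0 → run H
t=13: queue=[H,G,F] q_used=1 → run H
t=14: queue=[H,G,F] q_used=2 → run H
t=15: queue=[H,G,F] q_used=3 → run H
t=16: queue=[G,F,H] q_used=0 → run G
t=17: queue=[G,F,H] q_used=1 → run G
t=18: queue=[G,F,H] q_used=2 → run G
t=19: queue=[F,H] q_used=0 → run F
t=20: queue=[F,H] q_used=1 → run F
t=21: queue=[F,H] q_used=2 → run F
t=22: queue=[H] q_used=0 → run H
t=23: queue=[H] q_used=1 → run H
t=24: queue=[H] q_used=2 → run H
t=25: queue=[H] q_used=3 → run H
t=26: (idle)
t=27: (idle)
t=28: (idle)
t=29: (idle)
t=30: (idle)

completion order = D, G, F, H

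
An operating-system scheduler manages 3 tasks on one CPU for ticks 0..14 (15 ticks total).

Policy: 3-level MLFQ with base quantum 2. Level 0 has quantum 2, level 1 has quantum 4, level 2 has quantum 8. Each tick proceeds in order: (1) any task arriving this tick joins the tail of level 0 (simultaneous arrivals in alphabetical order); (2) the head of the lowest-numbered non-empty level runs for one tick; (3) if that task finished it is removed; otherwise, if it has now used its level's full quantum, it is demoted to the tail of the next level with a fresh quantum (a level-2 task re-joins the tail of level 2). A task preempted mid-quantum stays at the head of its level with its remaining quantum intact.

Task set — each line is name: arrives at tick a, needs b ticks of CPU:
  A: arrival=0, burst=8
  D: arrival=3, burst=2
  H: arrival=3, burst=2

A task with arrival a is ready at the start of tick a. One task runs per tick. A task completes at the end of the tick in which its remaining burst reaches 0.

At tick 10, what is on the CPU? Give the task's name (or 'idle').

running at tick 10 = A

t=0: L0/L1/L2 = A/-/- → run A
t=1: L0/L1/L2 = A/-/- → run A
t=2: L0/L1/L2 = -/A/- → run A
t=3: L0/L1/L2 = DH/A/- → run D
t=4: L0/L1/L2 = DH/A/- → run D
t=5: L0/L1/L2 = H/A/- → run H
t=6: L0/L1/L2 = H/A/- → run H
t=7: L0/L1/L2 = -/A/- → run A
t=8: L0/L1/L2 = -/A/- → run A
t=9: L0/L1/L2 = -/A/- → run A
t=10: L0/L1/L2 = -/-/A → run A
t=11: L0/L1/L2 = -/-/A → run A
t=12: (idle)
t=13: (idle)
t=14: (idle)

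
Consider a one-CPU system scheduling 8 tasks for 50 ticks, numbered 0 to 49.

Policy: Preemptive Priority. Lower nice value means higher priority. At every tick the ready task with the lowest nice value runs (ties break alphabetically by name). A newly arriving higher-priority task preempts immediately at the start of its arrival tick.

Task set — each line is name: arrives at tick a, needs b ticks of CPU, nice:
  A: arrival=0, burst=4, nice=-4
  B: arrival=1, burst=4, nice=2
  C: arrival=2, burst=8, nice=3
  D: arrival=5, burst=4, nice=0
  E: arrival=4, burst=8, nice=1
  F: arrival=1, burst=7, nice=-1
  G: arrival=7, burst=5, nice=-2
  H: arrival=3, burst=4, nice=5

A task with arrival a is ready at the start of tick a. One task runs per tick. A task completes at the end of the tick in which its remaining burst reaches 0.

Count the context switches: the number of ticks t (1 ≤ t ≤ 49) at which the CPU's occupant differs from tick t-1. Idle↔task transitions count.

context switches = 9

t=0: ready={A} → run A
t=1: ready={A,B,F} → run A
t=2: ready={A,B,C,F} → run A
t=3: ready={A,B,C,F,H} → run A
t=4: ready={B,C,E,F,H} → run F
t=5: ready={B,C,D,E,F,H} → run F
t=6: ready={B,C,D,E,F,H} → run F
t=7: ready={B,C,D,E,F,G,H} → run G
t=8: ready={B,C,D,E,F,G,H} → run G
t=9: ready={B,C,D,E,F,G,H} → run G
t=10: ready={B,C,D,E,F,G,H} → run G
t=11: ready={B,C,D,E,F,G,H} → run G
t=12: ready={B,C,D,E,F,H} → run F
t=13: ready={B,C,D,E,F,H} → run F
t=14: ready={B,C,D,E,F,H} → run F
t=15: ready={B,C,D,E,F,H} → run F
t=16: ready={B,C,D,E,H} → run D
t=17: ready={B,C,D,E,H} → run D
t=18: ready={B,C,D,E,H} → run D
t=19: ready={B,C,D,E,H} → run D
t=20: ready={B,C,E,H} → run E
t=21: ready={B,C,E,H} → run E
t=22: ready={B,C,E,H} → run E
t=23: ready={B,C,E,H} → run E
t=24: ready={B,C,E,H} → run E
t=25: ready={B,C,E,H} → run E
t=26: ready={B,C,E,H} → run E
t=27: ready={B,C,E,H} → run E
t=28: ready={B,C,H} → run B
t=29: ready={B,C,H} → run B
t=30: ready={B,C,H} → run B
t=31: ready={B,C,H} → run B
t=32: ready={C,H} → run C
t=33: ready={C,H} → run C
t=34: ready={C,H} → run C
t=35: ready={C,H} → run C
t=36: ready={C,H} → run C
t=37: ready={C,H} → run C
t=38: ready={C,H} → run C
t=39: ready={C,H} → run C
t=40: ready={H} → run H
t=41: ready={H} → run H
t=42: ready={H} → run H
t=43: ready={H} → run H
t=44: (idle)
t=45: (idle)
t=46: (idle)
t=47: (idle)
t=48: (idle)
t=49: (idle)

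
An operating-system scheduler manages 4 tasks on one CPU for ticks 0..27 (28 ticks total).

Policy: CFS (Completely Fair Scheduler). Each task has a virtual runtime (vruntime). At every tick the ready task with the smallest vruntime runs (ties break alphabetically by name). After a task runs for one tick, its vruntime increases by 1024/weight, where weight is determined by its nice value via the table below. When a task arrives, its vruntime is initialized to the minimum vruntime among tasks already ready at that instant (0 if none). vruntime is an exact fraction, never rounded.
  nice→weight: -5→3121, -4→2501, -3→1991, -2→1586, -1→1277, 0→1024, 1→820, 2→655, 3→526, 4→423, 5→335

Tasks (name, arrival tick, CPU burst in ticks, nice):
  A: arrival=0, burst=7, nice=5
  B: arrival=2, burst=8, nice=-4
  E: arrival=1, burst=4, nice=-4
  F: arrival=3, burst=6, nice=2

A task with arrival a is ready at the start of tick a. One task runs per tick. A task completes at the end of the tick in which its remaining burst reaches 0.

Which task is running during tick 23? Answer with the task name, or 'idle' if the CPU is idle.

running at tick 23 = A

t=0: vr[A=0] → run A
t=1: vr[A=1024/335 E=1024/335] → run A
t=2: vr[A=2048/335 B=1024/335 E=1024/335] → run B
t=3: vr[A=2048/335 B=2904064/837835 E=1024/335 F=1024/335] → run E
t=4: vr[A=2048/335 B=2904064/837835 E=2904064/837835 F=1024/335] → run F
t=5: vr[A=2048/335 B=2904064/837835 E=2904064/837835 F=202752/43885] → run B
t=6: vr[A=2048/335 B=3247104/837835 E=2904064/837835 F=202752/43885] → run E
t=7: vr[A=2048/335 B=3247104/837835 E=3247104/837835 F=202752/43885] → run B
t=8: vr[A=2048/335 B=3590144/837835 E=3247104/837835 F=202752/43885] → run E
t=9: vr[A=2048/335 B=3590144/837835 E=3590144/837835 F=202752/43885] → run B
t=10: vr[A=2048/335 B=3933184/837835 E=3590144/837835 F=202752/43885] → run E
t=11: vr[A=2048/335 B=3933184/837835 F=202752/43885] → run F
t=12: vr[A=2048/335 B=3933184/837835 F=54272/8777] → run B
t=13: vr[A=2048/335 B=4276224/837835 F=54272/8777] → run B
t=14: vr[A=2048/335 B=4619264/837835 F=54272/8777] → run B
t=15: vr[A=2048/335 B=4962304/837835 F=54272/8777] → run B
t=16: vr[A=2048/335 F=54272/8777] → run A
t=17: vr[A=3072/335 F=54272/8777] → run F
t=18: vr[A=3072/335 F=339968/43885] → run F
t=19: vr[A=3072/335 F=408576/43885] → run A
t=20: vr[A=4096/335 F=408576/43885] → run F
t=21: vr[A=4096/335 F=477184/43885] → run F
t=22: vr[A=4096/335] → run A
t=23: vr[A=1024/67] → run A
t=24: vr[A=6144/335] → run A
t=25: (idle)
t=26: (idle)
t=27: (idle)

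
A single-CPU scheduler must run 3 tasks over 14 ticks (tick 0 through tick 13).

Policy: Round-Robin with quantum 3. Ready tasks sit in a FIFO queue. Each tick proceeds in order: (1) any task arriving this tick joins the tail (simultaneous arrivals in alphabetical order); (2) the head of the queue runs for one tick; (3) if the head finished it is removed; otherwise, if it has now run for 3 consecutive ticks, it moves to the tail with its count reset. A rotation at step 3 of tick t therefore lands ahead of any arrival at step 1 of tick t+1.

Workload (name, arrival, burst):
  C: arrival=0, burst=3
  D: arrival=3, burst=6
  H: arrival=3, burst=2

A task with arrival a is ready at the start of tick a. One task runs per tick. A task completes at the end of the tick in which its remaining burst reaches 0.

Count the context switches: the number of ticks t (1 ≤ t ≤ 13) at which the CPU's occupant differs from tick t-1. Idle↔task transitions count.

t=0: queue=[C] q_used=0 → run C
t=1: queue=[C] q_used=1 → run C
t=2: queue=[C] q_used=2 → run C
t=3: queue=[D,H] q_used=0 → run D
t=4: queue=[D,H] q_used=1 → run D
t=5: queue=[D,H] q_used=2 → run D
t=6: queue=[H,D] q_used=0 → run H
t=7: queue=[H,D] q_used=1 → run H
t=8: queue=[D] q_used=0 → run D
t=9: queue=[D] q_used=1 → run D
t=10: queue=[D] q_used=2 → run D
t=11: (idle)
t=12: (idle)
t=13: (idle)

context switches = 4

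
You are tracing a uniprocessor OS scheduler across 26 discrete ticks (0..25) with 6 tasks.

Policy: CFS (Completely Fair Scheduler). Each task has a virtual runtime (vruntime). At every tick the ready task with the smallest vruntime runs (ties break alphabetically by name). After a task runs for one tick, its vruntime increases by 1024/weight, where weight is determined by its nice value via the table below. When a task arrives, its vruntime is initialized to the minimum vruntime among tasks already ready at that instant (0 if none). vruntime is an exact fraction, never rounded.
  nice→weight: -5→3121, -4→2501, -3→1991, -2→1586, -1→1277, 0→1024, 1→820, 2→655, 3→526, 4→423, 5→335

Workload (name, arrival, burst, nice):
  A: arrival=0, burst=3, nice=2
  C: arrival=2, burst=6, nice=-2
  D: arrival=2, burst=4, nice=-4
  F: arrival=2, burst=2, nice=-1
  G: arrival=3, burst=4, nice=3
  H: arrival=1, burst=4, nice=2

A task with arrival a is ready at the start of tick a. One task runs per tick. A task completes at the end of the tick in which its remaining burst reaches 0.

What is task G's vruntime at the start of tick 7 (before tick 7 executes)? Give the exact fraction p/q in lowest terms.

t=0: vr[A=0] → run A
t=1: vr[A=1024/655 H=1024/655] → run A
t=2: vr[A=2048/655 C=1024/655 D=1024/655 F=1024/655 H=1024/655] → run C
t=3: vr[A=2048/655 C=1147392/519415 D=1024/655 F=1024/655 G=1024/655 H=1024/655] → run D
t=4: vr[A=2048/655 C=1147392/519415 D=3231744/1638155 F=1024/655 G=1024/655 H=1024/655] → run F
t=5: vr[A=2048/655 C=1147392/519415 D=3231744/1638155 F=1978368/836435 G=1024/655 H=1024/655] → run G
t=6: vr[A=2048/655 C=1147392/519415 D=3231744/1638155 F=1978368/836435 G=604672/172265 H=1024/655] → run H
t=7: vr[A=2048/655 C=1147392/519415 D=3231744/1638155 F=1978368/836435 G=604672/172265 H=2048/655] → run D
t=8: vr[A=2048/655 C=1147392/519415 D=3902464/1638155 F=1978368/836435 G=604672/172265 H=2048/655] → run C
t=9: vr[A=2048/655 C=1482752/519415 D=3902464/1638155 F=1978368/836435 G=604672/172265 H=2048/655] → run F
t=10: vr[A=2048/655 C=1482752/519415 D=3902464/1638155 G=604672/172265 H=2048/655] → run D
t=11: vr[A=2048/655 C=1482752/519415 D=4573184/1638155 G=604672/172265 H=2048/655] → run D
t=12: vr[A=2048/655 C=1482752/519415 G=604672/172265 H=2048/655] → run C
t=13: vr[A=2048/655 C=1818112/519415 G=604672/172265 H=2048/655] → run A
t=14: vr[C=1818112/519415 G=604672/172265 H=2048/655] → run H
t=15: vr[C=1818112/519415 G=604672/172265 H=3072/655] → run C
t=16: vr[C=2153472/519415 G=604672/172265 H=3072/655] → run G
t=17: vr[C=2153472/519415 G=940032/172265 H=3072/655] → run C
t=18: vr[C=2488832/519415 G=940032/172265 H=3072/655] → run H
t=19: vr[C=2488832/519415 G=940032/172265 H=4096/655] → run C
t=20: vr[G=940032/172265 H=4096/655] → run G
t=21: vr[G=1275392/172265 H=4096/655] → run H
t=22: vr[G=1275392/172265] → run G
t=23: (idle)
t=24: (idle)
t=25: (idle)

vruntime(G, start of tick 7) = 604672/172265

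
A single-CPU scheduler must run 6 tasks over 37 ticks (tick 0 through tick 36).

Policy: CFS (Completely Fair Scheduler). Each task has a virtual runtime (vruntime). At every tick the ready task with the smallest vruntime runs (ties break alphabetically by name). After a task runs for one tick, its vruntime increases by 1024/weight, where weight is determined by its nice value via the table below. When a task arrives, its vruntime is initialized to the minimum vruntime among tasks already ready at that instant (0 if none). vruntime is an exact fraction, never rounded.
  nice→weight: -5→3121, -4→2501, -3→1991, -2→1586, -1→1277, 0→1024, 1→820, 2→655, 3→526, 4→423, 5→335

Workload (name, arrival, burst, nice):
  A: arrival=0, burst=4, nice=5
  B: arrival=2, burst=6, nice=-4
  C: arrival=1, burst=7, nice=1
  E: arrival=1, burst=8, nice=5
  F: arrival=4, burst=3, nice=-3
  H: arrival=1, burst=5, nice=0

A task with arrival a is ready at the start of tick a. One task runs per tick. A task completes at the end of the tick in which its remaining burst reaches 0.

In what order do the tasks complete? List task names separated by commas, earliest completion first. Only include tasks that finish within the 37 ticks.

completion order = F, B, H, A, C, E

t=0: vr[A=0] → run A
t=1: vr[A=1024/335 C=1024/335 E=1024/335 H=1024/335] → run A
t=2: vr[A=2048/335 B=1024/335 C=1024/335 E=1024/335 H=1024/335] → run B
t=3: vr[A=2048/335 B=2904064/837835 C=1024/335 E=1024/335 H=1024/335] → run C
t=4: vr[A=2048/335 B=2904064/837835 C=59136/13735 E=1024/335 F=1024/335 H=1024/335] → run E
t=5: vr[A=2048/335 B=2904064/837835 C=59136/13735 E=2048/335 F=1024/335 H=1024/335] → run F
t=6: vr[A=2048/335 B=2904064/837835 C=59136/13735 E=2048/335 F=2381824/666985 H=1024/335] → run H
t=7: vr[A=2048/335 B=2904064/837835 C=59136/13735 E=2048/335 F=2381824/666985 H=1359/335] → run B
t=8: vr[A=2048/335 B=3247104/837835 C=59136/13735 E=2048/335 F=2381824/666985 H=1359/335] → run F
t=9: vr[A=2048/335 B=3247104/837835 C=59136/13735 E=2048/335 F=2724864/666985 H=1359/335] → run B
t=10: vr[A=2048/335 B=3590144/837835 C=59136/13735 E=2048/335 F=2724864/666985 H=1359/335] → run H
t=11: vr[A=2048/335 B=3590144/837835 C=59136/13735 E=2048/335 F=2724864/666985 H=1694/335] → run F
t=12: vr[A=2048/335 B=3590144/837835 C=59136/13735 E=2048/335 H=1694/335] → run B
t=13: vr[A=2048/335 B=3933184/837835 C=59136/13735 E=2048/335 H=1694/335] → run C
t=14: vr[A=2048/335 B=3933184/837835 C=76288/13735 E=2048/335 H=1694/335] → run B
t=15: vr[A=2048/335 B=4276224/837835 C=76288/13735 E=2048/335 H=1694/335] → run H
t=16: vr[A=2048/335 B=4276224/837835 C=76288/13735 E=2048/335 H=2029/335] → run B
t=17: vr[A=2048/335 C=76288/13735 E=2048/335 H=2029/335] → run C
t=18: vr[A=2048/335 C=18688/2747 E=2048/335 H=2029/335] → run H
t=19: vr[A=2048/335 C=18688/2747 E=2048/335 H=2364/335] → run A
t=20: vr[A=3072/335 C=18688/2747 E=2048/335 H=2364/335] → run E
t=21: vr[A=3072/335 C=18688/2747 E=3072/335 H=2364/335] → run C
t=22: vr[A=3072/335 C=110592/13735 E=3072/335 H=2364/335] → run H
t=23: vr[A=3072/335 C=110592/13735 E=3072/335] → run C
t=24: vr[A=3072/335 C=127744/13735 E=3072/335] → run A
t=25: vr[C=127744/13735 E=3072/335] → run E
t=26: vr[C=127744/13735 E=4096/335] → run C
t=27: vr[C=144896/13735 E=4096/335] → run C
t=28: vr[E=4096/335] → run E
t=29: vr[E=1024/67] → run E
t=30: vr[E=6144/335] → run E
t=31: vr[E=7168/335] → run E
t=32: vr[E=8192/335] → run E
t=33: (idle)
t=34: (idle)
t=35: (idle)
t=36: (idle)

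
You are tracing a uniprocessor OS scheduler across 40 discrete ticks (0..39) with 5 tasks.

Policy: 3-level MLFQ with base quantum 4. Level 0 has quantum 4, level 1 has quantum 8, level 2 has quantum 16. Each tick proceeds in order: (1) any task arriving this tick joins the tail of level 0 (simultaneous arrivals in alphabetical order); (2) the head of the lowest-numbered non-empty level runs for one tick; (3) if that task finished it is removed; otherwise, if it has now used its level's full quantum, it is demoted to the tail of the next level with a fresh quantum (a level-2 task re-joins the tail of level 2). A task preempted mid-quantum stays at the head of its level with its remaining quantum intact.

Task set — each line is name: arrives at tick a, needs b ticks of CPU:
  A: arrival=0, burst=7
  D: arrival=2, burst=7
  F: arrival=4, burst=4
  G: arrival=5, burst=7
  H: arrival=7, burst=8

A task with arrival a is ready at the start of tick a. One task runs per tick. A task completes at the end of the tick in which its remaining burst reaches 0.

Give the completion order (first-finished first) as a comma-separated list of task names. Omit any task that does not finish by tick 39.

t=0: L0/L1/L2 = A/-/- → run A
t=1: L0/L1/L2 = A/-/- → run A
t=2: L0/L1/L2 = AD/-/- → run A
t=3: L0/L1/L2 = AD/-/- → run A
t=4: L0/L1/L2 = DF/A/- → run D
t=5: L0/L1/L2 = DFG/A/- → run D
t=6: L0/L1/L2 = DFG/A/- → run D
t=7: L0/L1/L2 = DFGH/A/- → run D
t=8: L0/L1/L2 = FGH/AD/- → run F
t=9: L0/L1/L2 = FGH/AD/- → run F
t=10: L0/L1/L2 = FGH/AD/- → run F
t=11: L0/L1/L2 = FGH/AD/- → run F
t=12: L0/L1/L2 = GH/AD/- → run G
t=13: L0/L1/L2 = GH/AD/- → run G
t=14: L0/L1/L2 = GH/AD/- → run G
t=15: L0/L1/L2 = GH/AD/- → run G
t=16: L0/L1/L2 = H/ADG/- → run H
t=17: L0/L1/L2 = H/ADG/- → run H
t=18: L0/L1/L2 = H/ADG/- → run H
t=19: L0/L1/L2 = H/ADG/- → run H
t=20: L0/L1/L2 = -/ADGH/- → run A
t=21: L0/L1/L2 = -/ADGH/- → run A
t=22: L0/L1/L2 = -/ADGH/- → run A
t=23: L0/L1/L2 = -/DGH/- → run D
t=24: L0/L1/L2 = -/DGH/- → run D
t=25: L0/L1/L2 = -/DGH/- → run D
t=26: L0/L1/L2 = -/GH/- → run G
t=27: L0/L1/L2 = -/GH/- → run G
t=28: L0/L1/L2 = -/GH/- → run G
t=29: L0/L1/L2 = -/H/- → run H
t=30: L0/L1/L2 = -/H/- → run H
t=31: L0/L1/L2 = -/H/- → run H
t=32: L0/L1/L2 = -/H/- → run H
t=33: (idle)
t=34: (idle)
t=35: (idle)
t=36: (idle)
t=37: (idle)
t=38: (idle)
t=39: (idle)

completion order = F, A, D, G, H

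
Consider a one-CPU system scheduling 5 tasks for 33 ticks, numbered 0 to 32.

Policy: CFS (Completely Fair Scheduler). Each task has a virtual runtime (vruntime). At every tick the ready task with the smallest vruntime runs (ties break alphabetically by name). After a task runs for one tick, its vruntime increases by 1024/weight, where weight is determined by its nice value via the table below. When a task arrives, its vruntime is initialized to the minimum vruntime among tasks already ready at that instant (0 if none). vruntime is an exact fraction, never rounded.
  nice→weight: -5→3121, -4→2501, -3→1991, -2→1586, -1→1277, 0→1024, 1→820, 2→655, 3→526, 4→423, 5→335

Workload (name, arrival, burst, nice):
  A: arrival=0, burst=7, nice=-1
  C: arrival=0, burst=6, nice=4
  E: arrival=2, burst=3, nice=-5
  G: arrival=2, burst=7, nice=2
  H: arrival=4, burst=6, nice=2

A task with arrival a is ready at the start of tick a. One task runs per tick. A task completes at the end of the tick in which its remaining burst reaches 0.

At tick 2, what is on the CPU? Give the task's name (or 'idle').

running at tick 2 = A

t=0: vr[A=0 C=0] → run A
t=1: vr[A=1024/1277 C=0] → run C
t=2: vr[A=1024/1277 C=1024/423 E=1024/1277 G=1024/1277] → run A
t=3: vr[A=2048/1277 C=1024/423 E=1024/1277 G=1024/1277] → run E
t=4: vr[A=2048/1277 C=1024/423 E=4503552/3985517 G=1024/1277 H=1024/1277] → run G
t=5: vr[A=2048/1277 C=1024/423 E=4503552/3985517 G=1978368/836435 H=1024/1277] → run H
t=6: vr[A=2048/1277 C=1024/423 E=4503552/3985517 G=1978368/836435 H=1978368/836435] → run E
t=7: vr[A=2048/1277 C=1024/423 E=5811200/3985517 G=1978368/836435 H=1978368/836435] → run E
t=8: vr[A=2048/1277 C=1024/423 G=1978368/836435 H=1978368/836435] → run A
t=9: vr[A=3072/1277 C=1024/423 G=1978368/836435 H=1978368/836435] → run G
t=10: vr[A=3072/1277 C=1024/423 G=3286016/836435 H=1978368/836435] → run H
t=11: vr[A=3072/1277 C=1024/423 G=3286016/836435 H=3286016/836435] → run A
t=12: vr[A=4096/1277 C=1024/423 G=3286016/836435 H=3286016/836435] → run C
t=13: vr[A=4096/1277 C=2048/423 G=3286016/836435 H=3286016/836435] → run A
t=14: vr[A=5120/1277 C=2048/423 G=3286016/836435 H=3286016/836435] → run G
t=15: vr[A=5120/1277 C=2048/423 G=4593664/836435 H=3286016/836435] → run H
t=16: vr[A=5120/1277 C=2048/423 G=4593664/836435 H=4593664/836435] → run A
t=17: vr[A=6144/1277 C=2048/423 G=4593664/836435 H=4593664/836435] → run A
t=18: vr[C=2048/423 G=4593664/836435 H=4593664/836435] → run C
t=19: vr[C=1024/141 G=4593664/836435 H=4593664/836435] → run G
t=20: vr[C=1024/141 G=5901312/836435 H=4593664/836435] → run H
t=21: vr[C=1024/141 G=5901312/836435 H=5901312/836435] → run G
t=22: vr[C=1024/141 G=1441792/167287 H=5901312/836435] → run H
t=23: vr[C=1024/141 G=1441792/167287 H=1441792/167287] → run C
t=24: vr[C=4096/423 G=1441792/167287 H=1441792/167287] → run G
t=25: vr[C=4096/423 G=8516608/836435 H=1441792/167287] → run H
t=26: vr[C=4096/423 G=8516608/836435] → run C
t=27: vr[C=5120/423 G=8516608/836435] → run G
t=28: vr[C=5120/423] → run C
t=29: (idle)
t=30: (idle)
t=31: (idle)
t=32: (idle)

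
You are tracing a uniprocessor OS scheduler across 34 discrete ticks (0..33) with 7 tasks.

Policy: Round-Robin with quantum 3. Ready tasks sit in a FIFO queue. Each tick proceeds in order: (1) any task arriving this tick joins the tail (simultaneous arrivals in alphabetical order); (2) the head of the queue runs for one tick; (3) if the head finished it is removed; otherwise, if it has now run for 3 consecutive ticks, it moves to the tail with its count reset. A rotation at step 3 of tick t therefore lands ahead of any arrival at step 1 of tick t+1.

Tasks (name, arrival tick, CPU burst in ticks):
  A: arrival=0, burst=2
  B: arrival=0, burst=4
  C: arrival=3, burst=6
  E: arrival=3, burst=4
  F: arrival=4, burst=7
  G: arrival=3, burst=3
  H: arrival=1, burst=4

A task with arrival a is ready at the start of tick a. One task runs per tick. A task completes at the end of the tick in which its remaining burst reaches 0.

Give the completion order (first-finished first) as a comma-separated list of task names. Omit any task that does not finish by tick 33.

t=0: queue=[A,B] q_used=0 → run A
t=1: queue=[A,B,H] q_used=1 → run A
t=2: queue=[B,H] q_used=0 → run B
t=3: queue=[B,H,C,E,G] q_used=1 → run B
t=4: queue=[B,H,C,E,G,F] q_used=2 → run B
t=5: queue=[H,C,E,G,F,B] q_used=0 → run H
t=6: queue=[H,C,E,G,F,B] q_used=1 → run H
t=7: queue=[H,C,E,G,F,B] q_used=2 → run H
t=8: queue=[C,E,G,F,B,H] q_used=0 → run C
t=9: queue=[C,E,G,F,B,H] q_used=1 → run C
t=10: queue=[C,E,G,F,B,H] q_used=2 → run C
t=11: queue=[E,G,F,B,H,C] q_used=0 → run E
t=12: queue=[E,G,F,B,H,C] q_used=1 → run E
t=13: queue=[E,G,F,B,H,C] q_used=2 → run E
t=14: queue=[G,F,B,H,C,E] q_used=0 → run G
t=15: queue=[G,F,B,H,C,E] q_used=1 → run G
t=16: queue=[G,F,B,H,C,E] q_used=2 → run G
t=17: queue=[F,B,H,C,E] q_used=0 → run F
t=18: queue=[F,B,H,C,E] q_used=1 → run F
t=19: queue=[F,B,H,C,E] q_used=2 → run F
t=20: queue=[B,H,C,E,F] q_used=0 → run B
t=21: queue=[H,C,E,F] q_used=0 → run H
t=22: queue=[C,E,F] q_used=0 → run C
t=23: queue=[C,E,F] q_used=1 → run C
t=24: queue=[C,E,F] q_used=2 → run C
t=25: queue=[E,F] q_used=0 → run E
t=26: queue=[F] q_used=0 → run F
t=27: queue=[F] q_used=1 → run F
t=28: queue=[F] q_used=2 → run F
t=29: queue=[F] q_used=0 → run F
t=30: (idle)
t=31: (idle)
t=32: (idle)
t=33: (idle)

completion order = A, G, B, H, C, E, F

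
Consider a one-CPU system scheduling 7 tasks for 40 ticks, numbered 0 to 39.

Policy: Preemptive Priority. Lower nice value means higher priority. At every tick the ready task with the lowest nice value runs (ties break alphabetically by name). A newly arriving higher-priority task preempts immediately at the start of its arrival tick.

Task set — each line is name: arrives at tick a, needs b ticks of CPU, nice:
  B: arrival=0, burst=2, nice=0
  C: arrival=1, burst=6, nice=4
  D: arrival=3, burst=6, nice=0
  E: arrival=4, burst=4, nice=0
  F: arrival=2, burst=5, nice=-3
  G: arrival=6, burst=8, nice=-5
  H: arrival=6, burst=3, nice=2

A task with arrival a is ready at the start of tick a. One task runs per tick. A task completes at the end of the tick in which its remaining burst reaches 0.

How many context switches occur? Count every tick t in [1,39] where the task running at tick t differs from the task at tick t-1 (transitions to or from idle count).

context switches = 8

t=0: ready={B} → run B
t=1: ready={B,C} → run B
t=2: ready={C,F} → run F
t=3: ready={C,D,F} → run F
t=4: ready={C,D,E,F} → run F
t=5: ready={C,D,E,F} → run F
t=6: ready={C,D,E,F,G,H} → run G
t=7: ready={C,D,E,F,G,H} → run G
t=8: ready={C,D,E,F,G,H} → run G
t=9: ready={C,D,E,F,G,H} → run G
t=10: ready={C,D,E,F,G,H} → run G
t=11: ready={C,D,E,F,G,H} → run G
t=12: ready={C,D,E,F,G,H} → run G
t=13: ready={C,D,E,F,G,H} → run G
t=14: ready={C,D,E,F,H} → run F
t=15: ready={C,D,E,H} → run D
t=16: ready={C,D,E,H} → run D
t=17: ready={C,D,E,H} → run D
t=18: ready={C,D,E,H} → run D
t=19: ready={C,D,E,H} → run D
t=20: ready={C,D,E,H} → run D
t=21: ready={C,E,H} → run E
t=22: ready={C,E,H} → run E
t=23: ready={C,E,H} → run E
t=24: ready={C,E,H} → run E
t=25: ready={C,H} → run H
t=26: ready={C,H} → run H
t=27: ready={C,H} → run H
t=28: ready={C} → run C
t=29: ready={C} → run C
t=30: ready={C} → run C
t=31: ready={C} → run C
t=32: ready={C} → run C
t=33: ready={C} → run C
t=34: (idle)
t=35: (idle)
t=36: (idle)
t=37: (idle)
t=38: (idle)
t=39: (idle)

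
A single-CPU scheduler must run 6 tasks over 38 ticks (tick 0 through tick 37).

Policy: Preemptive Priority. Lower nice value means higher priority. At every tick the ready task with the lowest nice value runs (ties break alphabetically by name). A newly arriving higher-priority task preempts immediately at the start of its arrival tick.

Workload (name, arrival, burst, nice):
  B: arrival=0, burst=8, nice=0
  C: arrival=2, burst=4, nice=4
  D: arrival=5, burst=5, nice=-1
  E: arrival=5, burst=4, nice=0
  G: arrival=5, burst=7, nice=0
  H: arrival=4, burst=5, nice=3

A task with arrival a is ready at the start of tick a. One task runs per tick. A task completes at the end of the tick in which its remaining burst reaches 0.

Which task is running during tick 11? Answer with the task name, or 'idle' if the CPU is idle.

running at tick 11 = B

t=0: ready={B} → run B
t=1: ready={B} → run B
t=2: ready={B,C} → run B
t=3: ready={B,C} → run B
t=4: ready={B,C,H} → run B
t=5: ready={B,C,D,E,G,H} → run D
t=6: ready={B,C,D,E,G,H} → run D
t=7: ready={B,C,D,E,G,H} → run D
t=8: ready={B,C,D,E,G,H} → run D
t=9: ready={B,C,D,E,G,H} → run D
t=10: ready={B,C,E,G,H} → run B
t=11: ready={B,C,E,G,H} → run B
t=12: ready={B,C,E,G,H} → run B
t=13: ready={C,E,G,H} → run E
t=14: ready={C,E,G,H} → run E
t=15: ready={C,E,G,H} → run E
t=16: ready={C,E,G,H} → run E
t=17: ready={C,G,H} → run G
t=18: ready={C,G,H} → run G
t=19: ready={C,G,H} → run G
t=20: ready={C,G,H} → run G
t=21: ready={C,G,H} → run G
t=22: ready={C,G,H} → run G
t=23: ready={C,G,H} → run G
t=24: ready={C,H} → run H
t=25: ready={C,H} → run H
t=26: ready={C,H} → run H
t=27: ready={C,H} → run H
t=28: ready={C,H} → run H
t=29: ready={C} → run C
t=30: ready={C} → run C
t=31: ready={C} → run C
t=32: ready={C} → run C
t=33: (idle)
t=34: (idle)
t=35: (idle)
t=36: (idle)
t=37: (idle)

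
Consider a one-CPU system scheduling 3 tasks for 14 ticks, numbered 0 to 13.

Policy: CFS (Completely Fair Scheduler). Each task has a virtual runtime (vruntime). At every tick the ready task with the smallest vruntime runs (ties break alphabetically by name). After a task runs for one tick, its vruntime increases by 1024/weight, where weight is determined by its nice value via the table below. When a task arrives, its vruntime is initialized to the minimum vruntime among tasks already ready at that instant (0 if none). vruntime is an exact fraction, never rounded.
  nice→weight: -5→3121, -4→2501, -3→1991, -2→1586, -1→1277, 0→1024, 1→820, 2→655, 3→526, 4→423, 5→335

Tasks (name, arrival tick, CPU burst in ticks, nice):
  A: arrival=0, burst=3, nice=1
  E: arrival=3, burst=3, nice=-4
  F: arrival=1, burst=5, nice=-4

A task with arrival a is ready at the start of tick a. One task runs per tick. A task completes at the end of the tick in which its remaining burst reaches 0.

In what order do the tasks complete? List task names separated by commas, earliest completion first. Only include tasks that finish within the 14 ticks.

t=0: vr[A=0] → run A
t=1: vr[A=256/205 F=256/205] → run A
t=2: vr[A=512/205 F=256/205] → run F
t=3: vr[A=512/205 E=20736/12505 F=20736/12505] → run E
t=4: vr[A=512/205 E=25856/12505 F=20736/12505] → run F
t=5: vr[A=512/205 E=25856/12505 F=25856/12505] → run E
t=6: vr[A=512/205 E=30976/12505 F=25856/12505] → run F
t=7: vr[A=512/205 E=30976/12505 F=30976/12505] → run E
t=8: vr[A=512/205 F=30976/12505] → run F
t=9: vr[A=512/205 F=36096/12505] → run A
t=10: vr[F=36096/12505] → run F
t=11: (idle)
t=12: (idle)
t=13: (idle)

completion order = E, A, F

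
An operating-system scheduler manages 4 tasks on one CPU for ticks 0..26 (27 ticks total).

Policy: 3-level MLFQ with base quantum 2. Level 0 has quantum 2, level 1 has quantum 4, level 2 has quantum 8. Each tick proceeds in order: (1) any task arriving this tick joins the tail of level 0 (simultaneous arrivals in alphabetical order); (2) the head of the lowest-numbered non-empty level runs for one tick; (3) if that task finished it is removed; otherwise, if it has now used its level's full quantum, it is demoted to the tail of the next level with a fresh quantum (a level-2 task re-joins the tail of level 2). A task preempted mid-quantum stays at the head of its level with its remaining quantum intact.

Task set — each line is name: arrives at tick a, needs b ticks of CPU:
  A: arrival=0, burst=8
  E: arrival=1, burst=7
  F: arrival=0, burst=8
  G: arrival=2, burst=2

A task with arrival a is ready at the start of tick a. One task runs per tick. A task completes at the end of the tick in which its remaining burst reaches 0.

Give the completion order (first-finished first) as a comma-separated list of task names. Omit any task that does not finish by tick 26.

t=0: L0/L1/L2 = AF/-/- → run A
t=1: L0/L1/L2 = AFE/-/- → run A
t=2: L0/L1/L2 = FEG/A/- → run F
t=3: L0/L1/L2 = FEG/A/- → run F
t=4: L0/L1/L2 = EG/AF/- → run E
t=5: L0/L1/L2 = EG/AF/- → run E
t=6: L0/L1/L2 = G/AFE/- → run G
t=7: L0/L1/L2 = G/AFE/- → run G
t=8: L0/L1/L2 = -/AFE/- → run A
t=9: L0/L1/L2 = -/AFE/- → run A
t=10: L0/L1/L2 = -/AFE/- → run A
t=11: L0/L1/L2 = -/AFE/- → run A
t=12: L0/L1/L2 = -/FE/A → run F
t=13: L0/L1/L2 = -/FE/A → run F
t=14: L0/L1/L2 = -/FE/A → run F
t=15: L0/L1/L2 = -/FE/A → run F
t=16: L0/L1/L2 = -/E/AF → run E
t=17: L0/L1/L2 = -/E/AF → run E
t=18: L0/L1/L2 = -/E/AF → run E
t=19: L0/L1/L2 = -/E/AF → run E
t=20: L0/L1/L2 = -/-/AFE → run A
t=21: L0/L1/L2 = -/-/AFE → run A
t=22: L0/L1/L2 = -/-/FE → run F
t=23: L0/L1/L2 = -/-/FE → run F
t=24: L0/L1/L2 = -/-/E → run E
t=25: (idle)
t=26: (idle)

completion order = G, A, F, E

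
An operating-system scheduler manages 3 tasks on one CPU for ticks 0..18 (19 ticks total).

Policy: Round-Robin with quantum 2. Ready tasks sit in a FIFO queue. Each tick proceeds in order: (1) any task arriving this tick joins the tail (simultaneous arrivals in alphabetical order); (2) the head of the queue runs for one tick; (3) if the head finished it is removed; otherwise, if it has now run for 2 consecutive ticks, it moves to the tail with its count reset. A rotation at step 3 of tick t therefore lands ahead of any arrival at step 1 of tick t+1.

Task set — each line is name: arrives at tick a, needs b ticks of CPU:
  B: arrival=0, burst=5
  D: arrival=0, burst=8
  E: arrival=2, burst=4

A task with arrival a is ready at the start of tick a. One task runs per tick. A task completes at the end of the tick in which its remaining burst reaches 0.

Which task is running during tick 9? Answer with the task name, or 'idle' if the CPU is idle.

running at tick 9 = D

t=0: queue=[B,D] q_used=0 → run B
t=1: queue=[B,D] q_used=1 → run B
t=2: queue=[D,B,E] q_used=0 → run D
t=3: queue=[D,B,E] q_used=1 → run D
t=4: queue=[B,E,D] q_used=0 → run B
t=5: queue=[B,E,D] q_used=1 → run B
t=6: queue=[E,D,B] q_used=0 → run E
t=7: queue=[E,D,B] q_used=1 → run E
t=8: queue=[D,B,E] q_used=0 → run D
t=9: queue=[D,B,E] q_used=1 → run D
t=10: queue=[B,E,D] q_used=0 → run B
t=11: queue=[E,D] q_used=0 → run E
t=12: queue=[E,D] q_used=1 → run E
t=13: queue=[D] q_used=0 → run D
t=14: queue=[D] q_used=1 → run D
t=15: queue=[D] q_used=0 → run D
t=16: queue=[D] q_used=1 → run D
t=17: (idle)
t=18: (idle)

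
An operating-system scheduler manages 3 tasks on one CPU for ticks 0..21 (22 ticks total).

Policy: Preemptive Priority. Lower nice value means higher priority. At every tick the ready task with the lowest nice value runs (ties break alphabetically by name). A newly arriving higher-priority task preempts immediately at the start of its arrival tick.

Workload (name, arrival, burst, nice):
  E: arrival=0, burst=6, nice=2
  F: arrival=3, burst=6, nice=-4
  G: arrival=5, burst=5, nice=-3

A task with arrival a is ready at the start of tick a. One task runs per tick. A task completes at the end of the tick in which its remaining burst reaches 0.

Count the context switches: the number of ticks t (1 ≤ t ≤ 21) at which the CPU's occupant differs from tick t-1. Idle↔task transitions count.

context switches = 4

t=0: ready={E} → run E
t=1: ready={E} → run E
t=2: ready={E} → run E
t=3: ready={E,F} → run F
t=4: ready={E,F} → run F
t=5: ready={E,F,G} → run F
t=6: ready={E,F,G} → run F
t=7: ready={E,F,G} → run F
t=8: ready={E,F,G} → run F
t=9: ready={E,G} → run G
t=10: ready={E,G} → run G
t=11: ready={E,G} → run G
t=12: ready={E,G} → run G
t=13: ready={E,G} → run G
t=14: ready={E} → run E
t=15: ready={E} → run E
t=16: ready={E} → run E
t=17: (idle)
t=18: (idle)
t=19: (idle)
t=20: (idle)
t=21: (idle)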